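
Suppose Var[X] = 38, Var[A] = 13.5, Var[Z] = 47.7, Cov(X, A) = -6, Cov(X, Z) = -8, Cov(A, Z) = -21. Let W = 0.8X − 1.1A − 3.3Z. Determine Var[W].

Var[W] = a²·Var[X] + b²·Var[A] + c²·Var[Z] + 2ab·Cov(X, A) + 2ac·Cov(X, Z) + 2bc·Cov(A, Z), with a = 0.8, b = -1.1, c = -3.3.
= 24.32 + 16.335 + 519.453 + 10.56 + 42.24 + (-152.46)
= 460.448.

Var[W] = 460.448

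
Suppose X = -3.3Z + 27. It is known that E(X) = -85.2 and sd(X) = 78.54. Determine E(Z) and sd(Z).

From X = -3.3Z + 27: E(X) = a·E(Z) + b, so E(Z) = (E(X) − b)/a = (-85.2 − 27)/(-3.3) = 34.
sd(X) = |a|·sd(Z), so sd(Z) = 78.54/|-3.3| = 23.8.

E(Z) = 34, sd(Z) = 23.8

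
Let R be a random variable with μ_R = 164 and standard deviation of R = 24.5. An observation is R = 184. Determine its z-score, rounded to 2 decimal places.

z = (R − μ_R) / standard deviation of R = (184 − 164) / 24.5 ≈ 0.82.

z = 0.82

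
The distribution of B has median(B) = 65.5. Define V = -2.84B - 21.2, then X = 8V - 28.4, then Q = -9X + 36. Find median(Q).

median(Q) = 15211.44

median(V) = (-2.84)·65.5 + (-21.2) = -207.22.
median(X) = 8·(-207.22) + (-28.4) = -1686.16.
median(Q) = (-9)·(-1686.16) + 36 = 15211.44.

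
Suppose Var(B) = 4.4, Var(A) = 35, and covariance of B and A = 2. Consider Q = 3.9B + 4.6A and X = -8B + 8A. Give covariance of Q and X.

By bilinearity, covariance of Q and X = ac·Var(B) + bd·Var(A) + (ad+bc)·covariance of B and A, with a=3.9, b=4.6, c=-8, d=8.
ac·Var(B) = 3.9·(-8)·4.4 = -137.28
bd·Var(A) = 4.6·8·35 = 1288
(ad+bc)·covariance of B and A = (-5.6)·2 = -11.2
covariance of Q and X = -137.28 + 1288 + (-11.2) = 1139.52.

covariance of Q and X = 1139.52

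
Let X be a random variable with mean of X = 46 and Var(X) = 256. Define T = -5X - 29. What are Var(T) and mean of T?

Var(T) = 6400, mean of T = -259

T = -5X - 29 is linear with a = -5, b = -29.
Var(T) = a²·Var(X) = (-5)²·256 = 6400 (the additive constant -29 does not affect variance).
mean of T = a·mean of X + b = (-5)·46 + (-29) = -259.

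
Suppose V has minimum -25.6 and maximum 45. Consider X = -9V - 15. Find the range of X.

Range(X) = 635.4

Range of V = 45 − (-25.6) = 70.6.
Range(X) = |a|·Range(V) = |-9|·70.6 = 635.4.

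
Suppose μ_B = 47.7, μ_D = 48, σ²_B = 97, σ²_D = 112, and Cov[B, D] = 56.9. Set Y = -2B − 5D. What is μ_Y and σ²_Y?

μ_Y = (-2)·μ_B + (-5)·μ_D = (-2)·47.7 + (-5)·48 = -335.4.
σ²_Y = a²·σ²_B + b²·σ²_D + 2ab·Cov[B, D] with a = -2, b = -5.
= (-2)²·97 + (-5)²·112 + 2·(-2)·(-5)·56.9
= 388 + 2800 + 1138 = 4326.

μ_Y = -335.4, σ²_Y = 4326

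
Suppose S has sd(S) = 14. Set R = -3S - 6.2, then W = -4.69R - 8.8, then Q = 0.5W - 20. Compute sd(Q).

sd(Q) = 98.49

sd(R) = |-3|·14 = 42.
sd(W) = |-4.69|·42 = 196.98.
sd(Q) = |0.5|·196.98 = 98.49.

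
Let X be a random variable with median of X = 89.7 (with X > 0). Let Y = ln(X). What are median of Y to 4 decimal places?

median of Y = 4.4965

ln(X) is monotone on this domain, so median of Y = ln(89.7) ≈ 4.4965.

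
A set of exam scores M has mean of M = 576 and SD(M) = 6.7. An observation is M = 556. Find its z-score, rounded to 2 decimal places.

z = -2.99

z = (M − mean of M) / SD(M) = (556 − 576) / 6.7 ≈ -2.99.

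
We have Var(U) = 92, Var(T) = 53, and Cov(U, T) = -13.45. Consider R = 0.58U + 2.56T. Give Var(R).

Var(R) = 338.34848

Var(R) = a²·Var(U) + b²·Var(T) + 2ab·Cov(U, T) with a = 0.58, b = 2.56.
= 0.58²·92 + 2.56²·53 + 2·0.58·2.56·(-13.45)
= 30.9488 + 347.3408 + (-39.94112) = 338.34848.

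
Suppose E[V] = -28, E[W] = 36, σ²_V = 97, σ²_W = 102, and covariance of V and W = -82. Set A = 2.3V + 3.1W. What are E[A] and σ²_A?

E[A] = 47.2, σ²_A = 324.03

E[A] = 2.3·E[V] + 3.1·E[W] = 2.3·(-28) + 3.1·36 = 47.2.
σ²_A = a²·σ²_V + b²·σ²_W + 2ab·covariance of V and W with a = 2.3, b = 3.1.
= 2.3²·97 + 3.1²·102 + 2·2.3·3.1·(-82)
= 513.13 + 980.22 + (-1169.32) = 324.03.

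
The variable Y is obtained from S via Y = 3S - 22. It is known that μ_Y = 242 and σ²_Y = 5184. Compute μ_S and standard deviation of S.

μ_S = 88, standard deviation of S = 24

From Y = 3S - 22: μ_Y = a·μ_S + b, so μ_S = (μ_Y − b)/a = (242 − (-22))/3 = 88.
standard deviation of Y = √5184 = 72.
standard deviation of Y = |a|·standard deviation of S, so standard deviation of S = 72/|3| = 24.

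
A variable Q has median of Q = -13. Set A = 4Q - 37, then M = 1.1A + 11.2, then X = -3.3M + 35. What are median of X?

median of A = 4·(-13) + (-37) = -89.
median of M = 1.1·(-89) + 11.2 = -86.7.
median of X = (-3.3)·(-86.7) + 35 = 321.11.

median of X = 321.11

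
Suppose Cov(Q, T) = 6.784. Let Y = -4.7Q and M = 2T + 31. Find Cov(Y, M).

Cov(Y, M) = -63.7696

Cov(Y, M) = a·c·Cov(Q, T) = (-4.7)·2·6.784 = -63.7696. Additive constants drop out.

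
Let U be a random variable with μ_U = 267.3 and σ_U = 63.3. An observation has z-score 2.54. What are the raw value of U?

U = 428.082

U = μ_U + z·σ_U = 267.3 + 2.54·63.3 = 428.082.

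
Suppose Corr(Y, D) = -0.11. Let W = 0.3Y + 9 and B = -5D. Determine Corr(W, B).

Linear rescalings preserve |correlation|; the slopes 0.3 and -5 have opposite signs, so the correlation flips sign: Corr(W, B) = −Corr(Y, D) = 0.11.

Corr(W, B) = 0.11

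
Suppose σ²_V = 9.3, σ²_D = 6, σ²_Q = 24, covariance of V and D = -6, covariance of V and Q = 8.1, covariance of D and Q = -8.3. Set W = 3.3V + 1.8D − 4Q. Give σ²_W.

σ²_W = a²·σ²_V + b²·σ²_D + c²·σ²_Q + 2ab·covariance of V and D + 2ac·covariance of V and Q + 2bc·covariance of D and Q, with a = 3.3, b = 1.8, c = -4.
= 101.277 + 19.44 + 384 + (-71.28) + (-213.84) + 119.52
= 339.117.

σ²_W = 339.117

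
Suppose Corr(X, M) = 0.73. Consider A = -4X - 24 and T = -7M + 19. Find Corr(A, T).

Linear rescalings preserve correlation up to sign; here the slopes -4 and -7 have the same sign, so Corr(A, T) = Corr(X, M) = 0.73.

Corr(A, T) = 0.73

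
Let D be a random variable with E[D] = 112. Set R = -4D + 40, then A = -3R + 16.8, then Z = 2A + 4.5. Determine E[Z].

E[Z] = 2486.1

E[R] = (-4)·112 + 40 = -408.
E[A] = (-3)·(-408) + 16.8 = 1240.8.
E[Z] = 2·1240.8 + 4.5 = 2486.1.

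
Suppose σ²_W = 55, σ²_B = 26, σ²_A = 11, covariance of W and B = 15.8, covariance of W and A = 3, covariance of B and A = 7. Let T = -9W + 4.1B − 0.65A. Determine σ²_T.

σ²_T = 3728.4575

σ²_T = a²·σ²_W + b²·σ²_B + c²·σ²_A + 2ab·covariance of W and B + 2ac·covariance of W and A + 2bc·covariance of B and A, with a = -9, b = 4.1, c = -0.65.
= 4455 + 437.06 + 4.6475 + (-1166.04) + 35.1 + (-37.31)
= 3728.4575.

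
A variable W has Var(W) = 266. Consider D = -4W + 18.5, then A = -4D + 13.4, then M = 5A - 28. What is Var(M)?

Var(D) = (-4)²·266 = 4256.
Var(A) = (-4)²·4256 = 68096.
Var(M) = 5²·68096 = 1702400.

Var(M) = 1702400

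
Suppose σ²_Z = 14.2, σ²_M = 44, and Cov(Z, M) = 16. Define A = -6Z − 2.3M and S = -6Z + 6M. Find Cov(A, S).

Cov(A, S) = -451.2

By bilinearity, Cov(A, S) = ac·σ²_Z + bd·σ²_M + (ad+bc)·Cov(Z, M), with a=-6, b=-2.3, c=-6, d=6.
ac·σ²_Z = (-6)·(-6)·14.2 = 511.2
bd·σ²_M = (-2.3)·6·44 = -607.2
(ad+bc)·Cov(Z, M) = (-22.2)·16 = -355.2
Cov(A, S) = 511.2 + (-607.2) + (-355.2) = -451.2.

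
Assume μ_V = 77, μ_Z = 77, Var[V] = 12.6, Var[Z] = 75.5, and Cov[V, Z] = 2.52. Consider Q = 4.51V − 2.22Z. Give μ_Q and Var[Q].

μ_Q = 4.51·μ_V + (-2.22)·μ_Z = 4.51·77 + (-2.22)·77 = 176.33.
Var[Q] = a²·Var[V] + b²·Var[Z] + 2ab·Cov[V, Z] with a = 4.51, b = -2.22.
= 4.51²·12.6 + (-2.22)²·75.5 + 2·4.51·(-2.22)·2.52
= 256.28526 + 372.0942 + (-50.461488) = 577.917972.

μ_Q = 176.33, Var[Q] = 577.917972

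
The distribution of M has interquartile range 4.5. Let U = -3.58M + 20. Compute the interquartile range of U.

IQR(U) = 16.11

Under U = aM + b, IQR(U) = |a|·IQR(M) = |-3.58|·4.5 = 16.11 (shifts cancel; spread scales by |a|).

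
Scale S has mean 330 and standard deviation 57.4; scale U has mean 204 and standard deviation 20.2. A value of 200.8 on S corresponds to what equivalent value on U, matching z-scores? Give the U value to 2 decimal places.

U = 158.53

z = (200.8 − 330)/57.4 ≈ -2.2509.
U = 204 + z·20.2 = 204 + (200.8 − 330)·20.2/57.4 ≈ 158.53.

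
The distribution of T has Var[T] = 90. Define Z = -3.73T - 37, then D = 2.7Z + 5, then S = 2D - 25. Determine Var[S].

Var[S] = 36513.01476

Var[Z] = (-3.73)²·90 = 1252.161.
Var[D] = 2.7²·1252.161 = 9128.25369.
Var[S] = 2²·9128.25369 = 36513.01476.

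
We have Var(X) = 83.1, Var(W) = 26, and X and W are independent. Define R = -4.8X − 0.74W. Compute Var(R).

Var(R) = a²·Var(X) + b²·Var(W) + 2ab·Cov[X, W] with a = -4.8, b = -0.74.
Independence gives Cov[X, W] = 0.
= (-4.8)²·83.1 + (-0.74)²·26 + 2·(-4.8)·(-0.74)·0
= 1914.624 + 14.2376 + 0 = 1928.8616.

Var(R) = 1928.8616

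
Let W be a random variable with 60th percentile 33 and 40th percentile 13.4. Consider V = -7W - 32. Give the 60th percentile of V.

Since a = -7 < 0 the transformation is decreasing, reversing order: the 60th percentile of V corresponds to the 40th percentile of W.
So P_{60}(V) = a·P_{40}(W) + b = (-7)·13.4 + (-32) = -125.8.

60th percentile of V = -125.8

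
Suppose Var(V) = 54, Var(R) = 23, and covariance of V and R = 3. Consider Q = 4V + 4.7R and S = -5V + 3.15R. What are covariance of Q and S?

By bilinearity, covariance of Q and S = ac·Var(V) + bd·Var(R) + (ad+bc)·covariance of V and R, with a=4, b=4.7, c=-5, d=3.15.
ac·Var(V) = 4·(-5)·54 = -1080
bd·Var(R) = 4.7·3.15·23 = 340.515
(ad+bc)·covariance of V and R = (-10.9)·3 = -32.7
covariance of Q and S = -1080 + 340.515 + (-32.7) = -772.185.

covariance of Q and S = -772.185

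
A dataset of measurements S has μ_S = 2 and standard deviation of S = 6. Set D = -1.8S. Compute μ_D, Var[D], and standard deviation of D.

D = -1.8S is linear with a = -1.8, b = 0.
μ_D = a·μ_S + b = (-1.8)·2 = -3.6.
Var[S] = 6² = 36.
Var[D] = a²·Var[S] = (-1.8)²·36 = 116.64.
standard deviation of D = |a|·standard deviation of S = |-1.8|·6 = 10.8.

μ_D = -3.6, Var[D] = 116.64, standard deviation of D = 10.8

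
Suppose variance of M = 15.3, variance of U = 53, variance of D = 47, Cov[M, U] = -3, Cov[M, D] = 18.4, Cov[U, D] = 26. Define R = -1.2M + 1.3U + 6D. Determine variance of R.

variance of R = a²·variance of M + b²·variance of U + c²·variance of D + 2ab·Cov[M, U] + 2ac·Cov[M, D] + 2bc·Cov[U, D], with a = -1.2, b = 1.3, c = 6.
= 22.032 + 89.57 + 1692 + 9.36 + (-264.96) + 405.6
= 1953.602.

variance of R = 1953.602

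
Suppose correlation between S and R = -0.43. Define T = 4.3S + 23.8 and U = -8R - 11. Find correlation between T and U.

correlation between T and U = 0.43

Linear rescalings preserve |correlation|; the slopes 4.3 and -8 have opposite signs, so the correlation flips sign: correlation between T and U = −correlation between S and R = 0.43.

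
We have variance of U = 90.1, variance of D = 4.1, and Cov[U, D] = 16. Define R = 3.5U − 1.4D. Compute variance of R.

variance of R = 954.961

variance of R = a²·variance of U + b²·variance of D + 2ab·Cov[U, D] with a = 3.5, b = -1.4.
= 3.5²·90.1 + (-1.4)²·4.1 + 2·3.5·(-1.4)·16
= 1103.725 + 8.036 + (-156.8) = 954.961.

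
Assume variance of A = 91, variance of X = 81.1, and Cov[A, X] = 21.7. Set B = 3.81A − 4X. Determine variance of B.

variance of B = a²·variance of A + b²·variance of X + 2ab·Cov[A, X] with a = 3.81, b = -4.
= 3.81²·91 + (-4)²·81.1 + 2·3.81·(-4)·21.7
= 1320.9651 + 1297.6 + (-661.416) = 1957.1491.

variance of B = 1957.1491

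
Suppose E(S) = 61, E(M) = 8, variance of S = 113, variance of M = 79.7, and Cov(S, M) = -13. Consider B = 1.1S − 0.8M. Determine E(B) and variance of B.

E(B) = 60.7, variance of B = 210.618

E(B) = 1.1·E(S) + (-0.8)·E(M) = 1.1·61 + (-0.8)·8 = 60.7.
variance of B = a²·variance of S + b²·variance of M + 2ab·Cov(S, M) with a = 1.1, b = -0.8.
= 1.1²·113 + (-0.8)²·79.7 + 2·1.1·(-0.8)·(-13)
= 136.73 + 51.008 + 22.88 = 210.618.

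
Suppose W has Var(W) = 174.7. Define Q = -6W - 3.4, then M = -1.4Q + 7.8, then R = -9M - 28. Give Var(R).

Var(Q) = (-6)²·174.7 = 6289.2.
Var(M) = (-1.4)²·6289.2 = 12326.832.
Var(R) = (-9)²·12326.832 = 998473.392.

Var(R) = 998473.392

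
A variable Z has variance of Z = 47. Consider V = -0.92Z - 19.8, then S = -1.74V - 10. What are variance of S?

variance of S = 120.44035008

variance of V = (-0.92)²·47 = 39.7808.
variance of S = (-1.74)²·39.7808 = 120.44035008.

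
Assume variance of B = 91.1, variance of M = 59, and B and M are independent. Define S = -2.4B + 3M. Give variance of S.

variance of S = 1055.736

variance of S = a²·variance of B + b²·variance of M + 2ab·Cov(B, M) with a = -2.4, b = 3.
Independence gives Cov(B, M) = 0.
= (-2.4)²·91.1 + 3²·59 + 2·(-2.4)·3·0
= 524.736 + 531 + 0 = 1055.736.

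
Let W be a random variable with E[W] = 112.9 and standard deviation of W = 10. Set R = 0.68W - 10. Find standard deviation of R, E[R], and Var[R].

R = 0.68W - 10 is linear with a = 0.68, b = -10.
standard deviation of R = |a|·standard deviation of W = |0.68|·10 = 6.8.
E[R] = a·E[W] + b = 0.68·112.9 + (-10) = 66.772.
Var[W] = 10² = 100.
Var[R] = a²·Var[W] = 0.68²·100 = 46.24 (the additive constant -10 does not affect variance).

standard deviation of R = 6.8, E[R] = 66.772, Var[R] = 46.24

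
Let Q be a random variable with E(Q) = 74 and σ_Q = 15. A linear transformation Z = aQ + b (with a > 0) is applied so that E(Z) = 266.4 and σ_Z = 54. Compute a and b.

a = 3.6, b = 0

σ_Z = a·σ_Q (a > 0), so a = 54/15 = 3.6.
E(Z) = a·E(Q) + b, so b = 266.4 − 3.6·74 = 0.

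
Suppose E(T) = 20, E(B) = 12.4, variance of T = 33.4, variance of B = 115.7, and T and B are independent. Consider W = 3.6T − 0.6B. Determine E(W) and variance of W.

E(W) = 64.56, variance of W = 474.516

E(W) = 3.6·E(T) + (-0.6)·E(B) = 3.6·20 + (-0.6)·12.4 = 64.56.
variance of W = a²·variance of T + b²·variance of B + 2ab·Cov[T, B] with a = 3.6, b = -0.6.
Independence gives Cov[T, B] = 0.
= 3.6²·33.4 + (-0.6)²·115.7 + 2·3.6·(-0.6)·0
= 432.864 + 41.652 + 0 = 474.516.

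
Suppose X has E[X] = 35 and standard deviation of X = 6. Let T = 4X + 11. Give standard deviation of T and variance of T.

standard deviation of T = 24, variance of T = 576

T = 4X + 11 is linear with a = 4, b = 11.
standard deviation of T = |a|·standard deviation of X = |4|·6 = 24.
variance of X = 6² = 36.
variance of T = a²·variance of X = 4²·36 = 576 (the additive constant 11 does not affect variance).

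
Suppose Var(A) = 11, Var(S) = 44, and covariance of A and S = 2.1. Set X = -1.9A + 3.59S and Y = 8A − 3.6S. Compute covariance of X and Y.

By bilinearity, covariance of X and Y = ac·Var(A) + bd·Var(S) + (ad+bc)·covariance of A and S, with a=-1.9, b=3.59, c=8, d=-3.6.
ac·Var(A) = (-1.9)·8·11 = -167.2
bd·Var(S) = 3.59·(-3.6)·44 = -568.656
(ad+bc)·covariance of A and S = (35.56)·2.1 = 74.676
covariance of X and Y = -167.2 + (-568.656) + 74.676 = -661.18.

covariance of X and Y = -661.18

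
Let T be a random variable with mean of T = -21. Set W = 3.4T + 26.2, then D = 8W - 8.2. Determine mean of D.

mean of D = -369.8

mean of W = 3.4·(-21) + 26.2 = -45.2.
mean of D = 8·(-45.2) + (-8.2) = -369.8.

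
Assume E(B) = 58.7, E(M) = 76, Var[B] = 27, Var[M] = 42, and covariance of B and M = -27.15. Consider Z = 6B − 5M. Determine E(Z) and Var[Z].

E(Z) = -27.8, Var[Z] = 3651

E(Z) = 6·E(B) + (-5)·E(M) = 6·58.7 + (-5)·76 = -27.8.
Var[Z] = a²·Var[B] + b²·Var[M] + 2ab·covariance of B and M with a = 6, b = -5.
= 6²·27 + (-5)²·42 + 2·6·(-5)·(-27.15)
= 972 + 1050 + 1629 = 3651.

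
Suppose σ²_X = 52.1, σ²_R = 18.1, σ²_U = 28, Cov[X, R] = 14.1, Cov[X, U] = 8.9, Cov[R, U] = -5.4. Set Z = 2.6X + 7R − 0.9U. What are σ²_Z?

σ²_Z = a²·σ²_X + b²·σ²_R + c²·σ²_U + 2ab·Cov[X, R] + 2ac·Cov[X, U] + 2bc·Cov[R, U], with a = 2.6, b = 7, c = -0.9.
= 352.196 + 886.9 + 22.68 + 513.24 + (-41.652) + 68.04
= 1801.404.

σ²_Z = 1801.404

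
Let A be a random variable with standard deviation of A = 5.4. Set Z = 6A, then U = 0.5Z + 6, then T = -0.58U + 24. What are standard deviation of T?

standard deviation of T = 9.396

standard deviation of Z = |6|·5.4 = 32.4.
standard deviation of U = |0.5|·32.4 = 16.2.
standard deviation of T = |-0.58|·16.2 = 9.396.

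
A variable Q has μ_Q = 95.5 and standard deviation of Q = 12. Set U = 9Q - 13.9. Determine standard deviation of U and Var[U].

standard deviation of U = 108, Var[U] = 11664

U = 9Q - 13.9 is linear with a = 9, b = -13.9.
standard deviation of U = |a|·standard deviation of Q = |9|·12 = 108.
Var[Q] = 12² = 144.
Var[U] = a²·Var[Q] = 9²·144 = 11664 (the additive constant -13.9 does not affect variance).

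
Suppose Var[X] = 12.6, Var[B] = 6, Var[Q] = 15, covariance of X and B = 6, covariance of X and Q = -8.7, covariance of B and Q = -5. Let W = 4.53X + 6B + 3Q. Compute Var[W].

Var[W] = 519.25734

Var[W] = a²·Var[X] + b²·Var[B] + c²·Var[Q] + 2ab·covariance of X and B + 2ac·covariance of X and Q + 2bc·covariance of B and Q, with a = 4.53, b = 6, c = 3.
= 258.56334 + 216 + 135 + 326.16 + (-236.466) + (-180)
= 519.25734.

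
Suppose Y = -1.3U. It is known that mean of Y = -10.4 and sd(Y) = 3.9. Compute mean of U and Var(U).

From Y = -1.3U: mean of Y = a·mean of U + b, so mean of U = (mean of Y − b)/a = (-10.4 − 0)/(-1.3) = 8.
Var(Y) = 3.9² = 15.21.
Var(Y) = a²·Var(U), so Var(U) = 15.21/(-1.3)² = 9.

mean of U = 8, Var(U) = 9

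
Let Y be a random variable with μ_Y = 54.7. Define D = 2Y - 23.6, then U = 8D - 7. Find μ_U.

μ_D = 2·54.7 + (-23.6) = 85.8.
μ_U = 8·85.8 + (-7) = 679.4.

μ_U = 679.4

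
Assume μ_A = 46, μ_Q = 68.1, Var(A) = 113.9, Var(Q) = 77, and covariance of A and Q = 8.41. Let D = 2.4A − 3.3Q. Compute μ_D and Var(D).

μ_D = -114.33, Var(D) = 1361.3796

μ_D = 2.4·μ_A + (-3.3)·μ_Q = 2.4·46 + (-3.3)·68.1 = -114.33.
Var(D) = a²·Var(A) + b²·Var(Q) + 2ab·covariance of A and Q with a = 2.4, b = -3.3.
= 2.4²·113.9 + (-3.3)²·77 + 2·2.4·(-3.3)·8.41
= 656.064 + 838.53 + (-133.2144) = 1361.3796.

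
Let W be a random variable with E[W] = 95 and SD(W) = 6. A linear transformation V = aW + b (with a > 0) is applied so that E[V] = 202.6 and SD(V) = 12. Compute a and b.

SD(V) = a·SD(W) (a > 0), so a = 12/6 = 2.
E[V] = a·E[W] + b, so b = 202.6 − 2·95 = 12.6.

a = 2, b = 12.6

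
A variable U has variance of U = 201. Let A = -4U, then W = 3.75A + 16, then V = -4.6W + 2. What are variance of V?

variance of A = (-4)²·201 = 3216.
variance of W = 3.75²·3216 = 45225.
variance of V = (-4.6)²·45225 = 956961.

variance of V = 956961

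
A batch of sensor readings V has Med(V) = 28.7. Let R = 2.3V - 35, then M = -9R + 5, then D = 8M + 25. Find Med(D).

Med(R) = 2.3·28.7 + (-35) = 31.01.
Med(M) = (-9)·31.01 + 5 = -274.09.
Med(D) = 8·(-274.09) + 25 = -2167.72.

Med(D) = -2167.72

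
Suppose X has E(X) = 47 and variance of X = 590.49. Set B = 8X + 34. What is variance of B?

variance of B = 37791.36

B = 8X + 34 is linear with a = 8, b = 34.
variance of B = a²·variance of X = 8²·590.49 = 37791.36 (the additive constant 34 does not affect variance).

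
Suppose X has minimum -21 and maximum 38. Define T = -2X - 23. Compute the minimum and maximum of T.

min(T) = -99, max(T) = 19

a = -2 < 0, so order reverses: min(T) = a·max(X)+b = (-2)·38 + (-23) = -99; max(T) = a·min(X)+b = (-2)·(-21) + (-23) = 19.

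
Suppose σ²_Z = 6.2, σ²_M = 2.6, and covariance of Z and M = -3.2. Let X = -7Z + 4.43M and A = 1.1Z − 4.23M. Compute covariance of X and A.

covariance of X and A = -206.80674

By bilinearity, covariance of X and A = ac·σ²_Z + bd·σ²_M + (ad+bc)·covariance of Z and M, with a=-7, b=4.43, c=1.1, d=-4.23.
ac·σ²_Z = (-7)·1.1·6.2 = -47.74
bd·σ²_M = 4.43·(-4.23)·2.6 = -48.72114
(ad+bc)·covariance of Z and M = (34.483)·(-3.2) = -110.3456
covariance of X and A = -47.74 + (-48.72114) + (-110.3456) = -206.80674.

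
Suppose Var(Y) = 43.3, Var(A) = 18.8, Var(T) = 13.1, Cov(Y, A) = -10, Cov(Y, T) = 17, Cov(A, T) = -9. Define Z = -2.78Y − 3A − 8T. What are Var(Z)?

Var(Z) = 1499.59972

Var(Z) = a²·Var(Y) + b²·Var(A) + c²·Var(T) + 2ab·Cov(Y, A) + 2ac·Cov(Y, T) + 2bc·Cov(A, T), with a = -2.78, b = -3, c = -8.
= 334.63972 + 169.2 + 838.4 + (-166.8) + 756.16 + (-432)
= 1499.59972.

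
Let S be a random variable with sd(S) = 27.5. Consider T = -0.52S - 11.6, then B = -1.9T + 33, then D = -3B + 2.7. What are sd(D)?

sd(T) = |-0.52|·27.5 = 14.3.
sd(B) = |-1.9|·14.3 = 27.17.
sd(D) = |-3|·27.17 = 81.51.

sd(D) = 81.51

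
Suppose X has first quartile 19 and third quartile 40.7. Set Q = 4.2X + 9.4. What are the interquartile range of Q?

IQR of X = Q3 − Q1 = 40.7 − 19 = 21.7.
Under Q = aX + b, IQR(Q) = |a|·IQR(X) = |4.2|·21.7 = 91.14 (shifts cancel; spread scales by |a|).

IQR(Q) = 91.14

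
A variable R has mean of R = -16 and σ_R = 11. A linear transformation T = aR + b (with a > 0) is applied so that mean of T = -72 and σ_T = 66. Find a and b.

a = 6, b = 24

σ_T = a·σ_R (a > 0), so a = 66/11 = 6.
mean of T = a·mean of R + b, so b = -72 − 6·(-16) = 24.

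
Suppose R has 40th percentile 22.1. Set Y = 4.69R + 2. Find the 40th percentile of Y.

Since a = 4.69 > 0 the transformation is increasing, so the 40th percentile of Y = a·(P_{40} of R) + b = 4.69·22.1 + 2 = 105.649.

40th percentile of Y = 105.649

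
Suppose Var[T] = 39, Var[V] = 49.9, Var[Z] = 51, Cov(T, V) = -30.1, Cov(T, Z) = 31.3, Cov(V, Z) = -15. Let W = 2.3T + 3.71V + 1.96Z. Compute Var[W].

Var[W] = 639.42639

Var[W] = a²·Var[T] + b²·Var[V] + c²·Var[Z] + 2ab·Cov(T, V) + 2ac·Cov(T, Z) + 2bc·Cov(V, Z), with a = 2.3, b = 3.71, c = 1.96.
= 206.31 + 686.82859 + 195.9216 + (-513.6866) + 282.2008 + (-218.148)
= 639.42639.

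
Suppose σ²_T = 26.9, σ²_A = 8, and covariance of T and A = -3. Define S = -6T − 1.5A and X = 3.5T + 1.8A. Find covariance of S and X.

By bilinearity, covariance of S and X = ac·σ²_T + bd·σ²_A + (ad+bc)·covariance of T and A, with a=-6, b=-1.5, c=3.5, d=1.8.
ac·σ²_T = (-6)·3.5·26.9 = -564.9
bd·σ²_A = (-1.5)·1.8·8 = -21.6
(ad+bc)·covariance of T and A = (-16.05)·(-3) = 48.15
covariance of S and X = -564.9 + (-21.6) + 48.15 = -538.35.

covariance of S and X = -538.35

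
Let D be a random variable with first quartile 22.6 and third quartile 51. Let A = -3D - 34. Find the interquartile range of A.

IQR(A) = 85.2

IQR of D = Q3 − Q1 = 51 − 22.6 = 28.4.
Under A = aD + b, IQR(A) = |a|·IQR(D) = |-3|·28.4 = 85.2 (shifts cancel; spread scales by |a|).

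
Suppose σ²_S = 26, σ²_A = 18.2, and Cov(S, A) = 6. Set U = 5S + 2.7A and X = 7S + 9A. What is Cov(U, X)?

By bilinearity, Cov(U, X) = ac·σ²_S + bd·σ²_A + (ad+bc)·Cov(S, A), with a=5, b=2.7, c=7, d=9.
ac·σ²_S = 5·7·26 = 910
bd·σ²_A = 2.7·9·18.2 = 442.26
(ad+bc)·Cov(S, A) = (63.9)·6 = 383.4
Cov(U, X) = 910 + 442.26 + 383.4 = 1735.66.

Cov(U, X) = 1735.66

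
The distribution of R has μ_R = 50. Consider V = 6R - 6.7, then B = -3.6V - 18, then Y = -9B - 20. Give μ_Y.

μ_V = 6·50 + (-6.7) = 293.3.
μ_B = (-3.6)·293.3 + (-18) = -1073.88.
μ_Y = (-9)·(-1073.88) + (-20) = 9644.92.

μ_Y = 9644.92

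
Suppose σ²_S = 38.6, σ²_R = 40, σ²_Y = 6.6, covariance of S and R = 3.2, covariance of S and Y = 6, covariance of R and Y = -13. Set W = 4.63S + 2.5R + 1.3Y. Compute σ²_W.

σ²_W = a²·σ²_S + b²·σ²_R + c²·σ²_Y + 2ab·covariance of S and R + 2ac·covariance of S and Y + 2bc·covariance of R and Y, with a = 4.63, b = 2.5, c = 1.3.
= 827.46434 + 250 + 11.154 + 74.08 + 72.228 + (-84.5)
= 1150.42634.

σ²_W = 1150.42634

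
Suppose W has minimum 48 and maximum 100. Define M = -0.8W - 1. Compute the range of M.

Range(M) = 41.6

Range of W = 100 − 48 = 52.
Range(M) = |a|·Range(W) = |-0.8|·52 = 41.6.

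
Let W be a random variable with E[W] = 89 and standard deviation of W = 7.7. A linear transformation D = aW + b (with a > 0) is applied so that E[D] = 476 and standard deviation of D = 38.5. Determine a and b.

a = 5, b = 31

standard deviation of D = a·standard deviation of W (a > 0), so a = 38.5/7.7 = 5.
E[D] = a·E[W] + b, so b = 476 − 5·89 = 31.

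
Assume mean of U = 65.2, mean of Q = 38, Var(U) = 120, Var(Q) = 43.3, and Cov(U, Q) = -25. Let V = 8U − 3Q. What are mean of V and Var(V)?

mean of V = 8·mean of U + (-3)·mean of Q = 8·65.2 + (-3)·38 = 407.6.
Var(V) = a²·Var(U) + b²·Var(Q) + 2ab·Cov(U, Q) with a = 8, b = -3.
= 8²·120 + (-3)²·43.3 + 2·8·(-3)·(-25)
= 7680 + 389.7 + 1200 = 9269.7.

mean of V = 407.6, Var(V) = 9269.7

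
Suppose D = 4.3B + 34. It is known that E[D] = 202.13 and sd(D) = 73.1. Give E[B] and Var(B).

From D = 4.3B + 34: E[D] = a·E[B] + b, so E[B] = (E[D] − b)/a = (202.13 − 34)/4.3 = 39.1.
Var(D) = 73.1² = 5343.61.
Var(D) = a²·Var(B), so Var(B) = 5343.61/4.3² = 289.

E[B] = 39.1, Var(B) = 289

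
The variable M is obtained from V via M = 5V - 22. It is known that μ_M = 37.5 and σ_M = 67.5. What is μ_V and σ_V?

μ_V = 11.9, σ_V = 13.5

From M = 5V - 22: μ_M = a·μ_V + b, so μ_V = (μ_M − b)/a = (37.5 − (-22))/5 = 11.9.
σ_M = |a|·σ_V, so σ_V = 67.5/|5| = 13.5.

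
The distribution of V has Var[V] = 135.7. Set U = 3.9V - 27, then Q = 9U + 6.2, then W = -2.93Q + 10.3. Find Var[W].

Var[W] = 1435255.8354693

Var[U] = 3.9²·135.7 = 2063.997.
Var[Q] = 9²·2063.997 = 167183.757.
Var[W] = (-2.93)²·167183.757 = 1435255.8354693.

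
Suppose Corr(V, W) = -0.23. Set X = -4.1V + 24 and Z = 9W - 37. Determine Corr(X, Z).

Corr(X, Z) = 0.23

Linear rescalings preserve |correlation|; the slopes -4.1 and 9 have opposite signs, so the correlation flips sign: Corr(X, Z) = −Corr(V, W) = 0.23.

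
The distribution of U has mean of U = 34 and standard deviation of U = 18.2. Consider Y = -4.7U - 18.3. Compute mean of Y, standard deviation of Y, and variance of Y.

mean of Y = -178.1, standard deviation of Y = 85.54, variance of Y = 7317.0916

Y = -4.7U - 18.3 is linear with a = -4.7, b = -18.3.
mean of Y = a·mean of U + b = (-4.7)·34 + (-18.3) = -178.1.
standard deviation of Y = |a|·standard deviation of U = |-4.7|·18.2 = 85.54.
variance of U = 18.2² = 331.24.
variance of Y = a²·variance of U = (-4.7)²·331.24 = 7317.0916 (the additive constant -18.3 does not affect variance).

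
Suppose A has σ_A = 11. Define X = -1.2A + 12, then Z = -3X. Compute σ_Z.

σ_X = |-1.2|·11 = 13.2.
σ_Z = |-3|·13.2 = 39.6.

σ_Z = 39.6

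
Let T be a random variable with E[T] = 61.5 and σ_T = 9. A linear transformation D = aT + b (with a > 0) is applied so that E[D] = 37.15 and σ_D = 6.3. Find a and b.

σ_D = a·σ_T (a > 0), so a = 6.3/9 = 0.7.
E[D] = a·E[T] + b, so b = 37.15 − 0.7·61.5 = -5.9.

a = 0.7, b = -5.9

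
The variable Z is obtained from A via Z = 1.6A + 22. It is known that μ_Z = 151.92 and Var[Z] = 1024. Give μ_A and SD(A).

μ_A = 81.2, SD(A) = 20

From Z = 1.6A + 22: μ_Z = a·μ_A + b, so μ_A = (μ_Z − b)/a = (151.92 − 22)/1.6 = 81.2.
SD(Z) = √1024 = 32.
SD(Z) = |a|·SD(A), so SD(A) = 32/|1.6| = 20.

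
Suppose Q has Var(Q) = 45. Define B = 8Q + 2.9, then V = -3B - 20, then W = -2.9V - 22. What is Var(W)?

Var(B) = 8²·45 = 2880.
Var(V) = (-3)²·2880 = 25920.
Var(W) = (-2.9)²·25920 = 217987.2.

Var(W) = 217987.2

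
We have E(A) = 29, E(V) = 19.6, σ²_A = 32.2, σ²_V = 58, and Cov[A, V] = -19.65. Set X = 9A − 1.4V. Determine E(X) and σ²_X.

E(X) = 9·E(A) + (-1.4)·E(V) = 9·29 + (-1.4)·19.6 = 233.56.
σ²_X = a²·σ²_A + b²·σ²_V + 2ab·Cov[A, V] with a = 9, b = -1.4.
= 9²·32.2 + (-1.4)²·58 + 2·9·(-1.4)·(-19.65)
= 2608.2 + 113.68 + 495.18 = 3217.06.

E(X) = 233.56, σ²_X = 3217.06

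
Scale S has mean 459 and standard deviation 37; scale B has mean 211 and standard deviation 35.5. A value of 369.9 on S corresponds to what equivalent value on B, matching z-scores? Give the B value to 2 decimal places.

z = (369.9 − 459)/37 ≈ -2.4081.
B = 211 + z·35.5 = 211 + (369.9 − 459)·35.5/37 ≈ 125.51.

B = 125.51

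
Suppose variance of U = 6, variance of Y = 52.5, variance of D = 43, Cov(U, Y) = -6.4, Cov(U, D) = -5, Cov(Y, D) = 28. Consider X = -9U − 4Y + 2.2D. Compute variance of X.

variance of X = 778.52

variance of X = a²·variance of U + b²·variance of Y + c²·variance of D + 2ab·Cov(U, Y) + 2ac·Cov(U, D) + 2bc·Cov(Y, D), with a = -9, b = -4, c = 2.2.
= 486 + 840 + 208.12 + (-460.8) + 198 + (-492.8)
= 778.52.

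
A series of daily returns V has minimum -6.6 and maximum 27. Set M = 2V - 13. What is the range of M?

Range(M) = 67.2

Range of V = 27 − (-6.6) = 33.6.
Range(M) = |a|·Range(V) = |2|·33.6 = 67.2.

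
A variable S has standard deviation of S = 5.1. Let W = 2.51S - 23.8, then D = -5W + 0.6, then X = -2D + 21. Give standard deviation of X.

standard deviation of X = 128.01

standard deviation of W = |2.51|·5.1 = 12.801.
standard deviation of D = |-5|·12.801 = 64.005.
standard deviation of X = |-2|·64.005 = 128.01.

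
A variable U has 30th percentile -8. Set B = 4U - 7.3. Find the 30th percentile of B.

Since a = 4 > 0 the transformation is increasing, so the 30th percentile of B = a·(P_{30} of U) + b = 4·(-8) + (-7.3) = -39.3.

30th percentile of B = -39.3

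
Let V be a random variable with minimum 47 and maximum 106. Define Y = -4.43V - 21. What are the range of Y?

Range of V = 106 − 47 = 59.
Range(Y) = |a|·Range(V) = |-4.43|·59 = 261.37.

Range(Y) = 261.37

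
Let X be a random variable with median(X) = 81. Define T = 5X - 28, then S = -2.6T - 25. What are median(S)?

median(S) = -1005.2

median(T) = 5·81 + (-28) = 377.
median(S) = (-2.6)·377 + (-25) = -1005.2.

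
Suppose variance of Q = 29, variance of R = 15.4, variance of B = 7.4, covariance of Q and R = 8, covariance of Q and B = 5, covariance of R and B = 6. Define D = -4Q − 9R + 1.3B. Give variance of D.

variance of D = a²·variance of Q + b²·variance of R + c²·variance of B + 2ab·covariance of Q and R + 2ac·covariance of Q and B + 2bc·covariance of R and B, with a = -4, b = -9, c = 1.3.
= 464 + 1247.4 + 12.506 + 576 + (-52) + (-140.4)
= 2107.506.

variance of D = 2107.506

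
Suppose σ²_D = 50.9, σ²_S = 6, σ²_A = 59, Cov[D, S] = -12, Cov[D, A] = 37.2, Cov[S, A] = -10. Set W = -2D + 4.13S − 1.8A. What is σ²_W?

σ²_W = 1111.8614

σ²_W = a²·σ²_D + b²·σ²_S + c²·σ²_A + 2ab·Cov[D, S] + 2ac·Cov[D, A] + 2bc·Cov[S, A], with a = -2, b = 4.13, c = -1.8.
= 203.6 + 102.3414 + 191.16 + 198.24 + 267.84 + 148.68
= 1111.8614.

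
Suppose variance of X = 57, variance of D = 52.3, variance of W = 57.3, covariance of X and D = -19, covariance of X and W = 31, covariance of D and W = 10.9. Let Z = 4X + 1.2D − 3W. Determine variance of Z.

variance of Z = a²·variance of X + b²·variance of D + c²·variance of W + 2ab·covariance of X and D + 2ac·covariance of X and W + 2bc·covariance of D and W, with a = 4, b = 1.2, c = -3.
= 912 + 75.312 + 515.7 + (-182.4) + (-744) + (-78.48)
= 498.132.

variance of Z = 498.132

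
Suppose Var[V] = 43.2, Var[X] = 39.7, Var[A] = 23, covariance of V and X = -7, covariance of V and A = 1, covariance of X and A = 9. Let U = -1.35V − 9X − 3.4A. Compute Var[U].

Var[U] = a²·Var[V] + b²·Var[X] + c²·Var[A] + 2ab·covariance of V and X + 2ac·covariance of V and A + 2bc·covariance of X and A, with a = -1.35, b = -9, c = -3.4.
= 78.732 + 3215.7 + 265.88 + (-170.1) + 9.18 + 550.8
= 3950.192.

Var[U] = 3950.192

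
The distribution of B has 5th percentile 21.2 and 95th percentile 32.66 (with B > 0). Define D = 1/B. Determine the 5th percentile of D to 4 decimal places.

5th percentile of D = 0.0306

1/B is decreasing on B > 0, so percentile order reverses: P_{5}(D) uses P_{95}(B) = 32.66.
P_{5}(D) = 1/32.66 ≈ 0.0306.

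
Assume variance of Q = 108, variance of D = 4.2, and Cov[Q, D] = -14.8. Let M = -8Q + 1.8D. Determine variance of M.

variance of M = 7351.848

variance of M = a²·variance of Q + b²·variance of D + 2ab·Cov[Q, D] with a = -8, b = 1.8.
= (-8)²·108 + 1.8²·4.2 + 2·(-8)·1.8·(-14.8)
= 6912 + 13.608 + 426.24 = 7351.848.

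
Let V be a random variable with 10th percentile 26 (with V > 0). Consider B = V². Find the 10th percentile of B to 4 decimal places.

V² is increasing, so P_{10}(B) = g(P_{10}(V)) = 676.

10th percentile of B = 676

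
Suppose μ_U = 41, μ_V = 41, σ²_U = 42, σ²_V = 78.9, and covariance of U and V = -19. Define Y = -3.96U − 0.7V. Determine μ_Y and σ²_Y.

μ_Y = -191.06, σ²_Y = 591.9522

μ_Y = (-3.96)·μ_U + (-0.7)·μ_V = (-3.96)·41 + (-0.7)·41 = -191.06.
σ²_Y = a²·σ²_U + b²·σ²_V + 2ab·covariance of U and V with a = -3.96, b = -0.7.
= (-3.96)²·42 + (-0.7)²·78.9 + 2·(-3.96)·(-0.7)·(-19)
= 658.6272 + 38.661 + (-105.336) = 591.9522.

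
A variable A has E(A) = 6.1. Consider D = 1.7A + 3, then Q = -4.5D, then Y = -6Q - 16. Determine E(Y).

E(D) = 1.7·6.1 + 3 = 13.37.
E(Q) = (-4.5)·13.37 = -60.165.
E(Y) = (-6)·(-60.165) + (-16) = 344.99.

E(Y) = 344.99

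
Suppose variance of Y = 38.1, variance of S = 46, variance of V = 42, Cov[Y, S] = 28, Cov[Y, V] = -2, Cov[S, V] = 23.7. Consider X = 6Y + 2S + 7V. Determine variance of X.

variance of X = 4781.2

variance of X = a²·variance of Y + b²·variance of S + c²·variance of V + 2ab·Cov[Y, S] + 2ac·Cov[Y, V] + 2bc·Cov[S, V], with a = 6, b = 2, c = 7.
= 1371.6 + 184 + 2058 + 672 + (-168) + 663.6
= 4781.2.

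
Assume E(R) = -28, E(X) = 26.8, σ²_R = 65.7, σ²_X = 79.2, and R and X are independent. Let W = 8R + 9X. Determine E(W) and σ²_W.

E(W) = 17.2, σ²_W = 10620

E(W) = 8·E(R) + 9·E(X) = 8·(-28) + 9·26.8 = 17.2.
σ²_W = a²·σ²_R + b²·σ²_X + 2ab·Cov(R, X) with a = 8, b = 9.
Independence gives Cov(R, X) = 0.
= 8²·65.7 + 9²·79.2 + 2·8·9·0
= 4204.8 + 6415.2 + 0 = 10620.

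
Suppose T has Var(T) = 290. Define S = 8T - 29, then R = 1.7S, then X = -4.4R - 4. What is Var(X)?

Var(S) = 8²·290 = 18560.
Var(R) = 1.7²·18560 = 53638.4.
Var(X) = (-4.4)²·53638.4 = 1038439.424.

Var(X) = 1038439.424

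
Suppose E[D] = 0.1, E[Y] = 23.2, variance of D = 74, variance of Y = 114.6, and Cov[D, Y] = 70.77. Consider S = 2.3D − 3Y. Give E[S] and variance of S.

E[S] = 2.3·E[D] + (-3)·E[Y] = 2.3·0.1 + (-3)·23.2 = -69.37.
variance of S = a²·variance of D + b²·variance of Y + 2ab·Cov[D, Y] with a = 2.3, b = -3.
= 2.3²·74 + (-3)²·114.6 + 2·2.3·(-3)·70.77
= 391.46 + 1031.4 + (-976.626) = 446.234.

E[S] = -69.37, variance of S = 446.234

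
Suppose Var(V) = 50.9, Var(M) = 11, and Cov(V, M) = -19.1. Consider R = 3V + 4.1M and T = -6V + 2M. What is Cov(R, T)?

By bilinearity, Cov(R, T) = ac·Var(V) + bd·Var(M) + (ad+bc)·Cov(V, M), with a=3, b=4.1, c=-6, d=2.
ac·Var(V) = 3·(-6)·50.9 = -916.2
bd·Var(M) = 4.1·2·11 = 90.2
(ad+bc)·Cov(V, M) = (-18.6)·(-19.1) = 355.26
Cov(R, T) = -916.2 + 90.2 + 355.26 = -470.74.

Cov(R, T) = -470.74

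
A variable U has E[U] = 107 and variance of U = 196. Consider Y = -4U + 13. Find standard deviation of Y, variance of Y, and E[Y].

Y = -4U + 13 is linear with a = -4, b = 13.
standard deviation of U = √196 = 14.
standard deviation of Y = |a|·standard deviation of U = |-4|·14 = 56.
variance of Y = a²·variance of U = (-4)²·196 = 3136 (the additive constant 13 does not affect variance).
E[Y] = a·E[U] + b = (-4)·107 + 13 = -415.

standard deviation of Y = 56, variance of Y = 3136, E[Y] = -415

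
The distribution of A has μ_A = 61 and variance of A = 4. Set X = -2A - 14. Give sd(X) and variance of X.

sd(X) = 4, variance of X = 16

X = -2A - 14 is linear with a = -2, b = -14.
sd(A) = √4 = 2.
sd(X) = |a|·sd(A) = |-2|·2 = 4.
variance of X = a²·variance of A = (-2)²·4 = 16 (the additive constant -14 does not affect variance).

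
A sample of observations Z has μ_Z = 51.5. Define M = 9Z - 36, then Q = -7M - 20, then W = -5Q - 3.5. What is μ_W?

μ_W = 15059

μ_M = 9·51.5 + (-36) = 427.5.
μ_Q = (-7)·427.5 + (-20) = -3012.5.
μ_W = (-5)·(-3012.5) + (-3.5) = 15059.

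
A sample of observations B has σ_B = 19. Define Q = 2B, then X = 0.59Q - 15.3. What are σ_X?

σ_Q = |2|·19 = 38.
σ_X = |0.59|·38 = 22.42.

σ_X = 22.42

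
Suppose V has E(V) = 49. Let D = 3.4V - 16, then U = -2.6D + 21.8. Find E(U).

E(D) = 3.4·49 + (-16) = 150.6.
E(U) = (-2.6)·150.6 + 21.8 = -369.76.

E(U) = -369.76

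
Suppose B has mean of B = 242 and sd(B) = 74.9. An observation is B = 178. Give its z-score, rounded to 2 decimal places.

z = -0.85

z = (B − mean of B) / sd(B) = (178 − 242) / 74.9 ≈ -0.85.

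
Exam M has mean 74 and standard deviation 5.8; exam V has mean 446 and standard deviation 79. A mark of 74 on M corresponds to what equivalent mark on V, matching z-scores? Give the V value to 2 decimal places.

V = 446.00

z = (74 − 74)/5.8 = 0.
V = 446 + z·79 = 446 + (74 − 74)·79/5.8 = 446.00.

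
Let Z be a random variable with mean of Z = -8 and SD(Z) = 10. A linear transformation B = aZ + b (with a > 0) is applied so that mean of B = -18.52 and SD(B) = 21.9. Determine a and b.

a = 2.19, b = -1

SD(B) = a·SD(Z) (a > 0), so a = 21.9/10 = 2.19.
mean of B = a·mean of Z + b, so b = -18.52 − 2.19·(-8) = -1.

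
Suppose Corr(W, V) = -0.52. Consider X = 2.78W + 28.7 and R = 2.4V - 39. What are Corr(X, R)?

Corr(X, R) = -0.52

Linear rescalings preserve correlation up to sign; here the slopes 2.78 and 2.4 have the same sign, so Corr(X, R) = Corr(W, V) = -0.52.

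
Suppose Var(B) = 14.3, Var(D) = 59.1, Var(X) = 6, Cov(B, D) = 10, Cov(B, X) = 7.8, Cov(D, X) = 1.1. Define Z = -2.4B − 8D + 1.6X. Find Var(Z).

Var(Z) = a²·Var(B) + b²·Var(D) + c²·Var(X) + 2ab·Cov(B, D) + 2ac·Cov(B, X) + 2bc·Cov(D, X), with a = -2.4, b = -8, c = 1.6.
= 82.368 + 3782.4 + 15.36 + 384 + (-59.904) + (-28.16)
= 4176.064.

Var(Z) = 4176.064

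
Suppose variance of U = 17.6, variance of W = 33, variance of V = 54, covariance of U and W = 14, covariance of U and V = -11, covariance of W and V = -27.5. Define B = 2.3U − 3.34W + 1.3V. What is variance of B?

variance of B = a²·variance of U + b²·variance of W + c²·variance of V + 2ab·covariance of U and W + 2ac·covariance of U and V + 2bc·covariance of W and V, with a = 2.3, b = -3.34, c = 1.3.
= 93.104 + 368.1348 + 91.26 + (-215.096) + (-65.78) + 238.81
= 510.4328.

variance of B = 510.4328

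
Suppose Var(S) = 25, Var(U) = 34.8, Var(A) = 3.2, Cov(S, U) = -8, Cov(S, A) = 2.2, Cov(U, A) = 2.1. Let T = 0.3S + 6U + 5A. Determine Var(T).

Var(T) = 1438.85

Var(T) = a²·Var(S) + b²·Var(U) + c²·Var(A) + 2ab·Cov(S, U) + 2ac·Cov(S, A) + 2bc·Cov(U, A), with a = 0.3, b = 6, c = 5.
= 2.25 + 1252.8 + 80 + (-28.8) + 6.6 + 126
= 1438.85.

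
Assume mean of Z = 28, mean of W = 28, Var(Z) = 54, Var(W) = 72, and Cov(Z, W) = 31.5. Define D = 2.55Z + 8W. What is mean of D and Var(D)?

mean of D = 295.4, Var(D) = 6244.335

mean of D = 2.55·mean of Z + 8·mean of W = 2.55·28 + 8·28 = 295.4.
Var(D) = a²·Var(Z) + b²·Var(W) + 2ab·Cov(Z, W) with a = 2.55, b = 8.
= 2.55²·54 + 8²·72 + 2·2.55·8·31.5
= 351.135 + 4608 + 1285.2 = 6244.335.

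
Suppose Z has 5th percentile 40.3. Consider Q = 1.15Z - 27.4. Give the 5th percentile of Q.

Since a = 1.15 > 0 the transformation is increasing, so the 5th percentile of Q = a·(P_{5} of Z) + b = 1.15·40.3 + (-27.4) = 18.945.

5th percentile of Q = 18.945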